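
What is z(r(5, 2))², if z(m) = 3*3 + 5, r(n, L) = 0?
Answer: 196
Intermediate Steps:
z(m) = 14 (z(m) = 9 + 5 = 14)
z(r(5, 2))² = 14² = 196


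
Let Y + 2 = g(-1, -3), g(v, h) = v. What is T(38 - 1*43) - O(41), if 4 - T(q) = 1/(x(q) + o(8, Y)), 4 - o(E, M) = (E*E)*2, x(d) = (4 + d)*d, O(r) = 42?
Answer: -4521/119 ≈ -37.992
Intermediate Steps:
x(d) = d*(4 + d)
Y = -3 (Y = -2 - 1 = -3)
o(E, M) = 4 - 2*E² (o(E, M) = 4 - E*E*2 = 4 - E²*2 = 4 - 2*E²)
T(q) = 4 - 1/(-124 + q*(4 + q)) (T(q) = 4 - 1/(q*(4 + q) + (4 - 2*8²)) = 4 - 1/(q*(4 + q) + (4 - 2*64)) = 4 - 1/(q*(4 + q) + (4 - 128)) = 4 - 1/(q*(4 + q) - 124) = 4 - 1/(-124 + q*(4 + q)))
T(38 - 1*43) - O(41) = (-497 + 4*(38 - 1*43)*(4 + (38 - 1*43)))/(-124 + (38 - 1*43)*(4 + (38 - 1*43))) - 1*42 = (-497 + 4*(38 - 43)*(4 + (38 - 43)))/(-124 + (38 - 43)*(4 + (38 - 43))) - 42 = (-497 + 4*(-5)*(4 - 5))/(-124 - 5*(4 - 5)) - 42 = (-497 + 4*(-5)*(-1))/(-124 - 5*(-1)) - 42 = (-497 + 20)/(-124 + 5) - 42 = -477/(-119) - 42 = -1/119*(-477) - 42 = 477/119 - 42 = -4521/119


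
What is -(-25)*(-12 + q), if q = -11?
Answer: -575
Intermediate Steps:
-(-25)*(-12 + q) = -(-25)*(-12 - 11) = -(-25)*(-23) = -1*575 = -575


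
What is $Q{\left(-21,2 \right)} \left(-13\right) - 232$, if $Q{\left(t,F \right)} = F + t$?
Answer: $15$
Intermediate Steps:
$Q{\left(-21,2 \right)} \left(-13\right) - 232 = \left(2 - 21\right) \left(-13\right) - 232 = \left(-19\right) \left(-13\right) - 232 = 247 - 232 = 15$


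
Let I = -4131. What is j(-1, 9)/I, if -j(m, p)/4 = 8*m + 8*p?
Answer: 256/4131 ≈ 0.061970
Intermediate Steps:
j(m, p) = -32*m - 32*p (j(m, p) = -4*(8*m + 8*p) = -32*m - 32*p)
j(-1, 9)/I = (-32*(-1) - 32*9)/(-4131) = (32 - 288)*(-1/4131) = -256*(-1/4131) = 256/4131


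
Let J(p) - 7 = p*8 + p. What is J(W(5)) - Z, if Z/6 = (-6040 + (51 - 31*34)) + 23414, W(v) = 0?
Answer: -98219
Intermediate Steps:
J(p) = 7 + 9*p (J(p) = 7 + (p*8 + p) = 7 + (8*p + p) = 7 + 9*p)
Z = 98226 (Z = 6*((-6040 + (51 - 31*34)) + 23414) = 6*((-6040 + (51 - 1054)) + 23414) = 6*((-6040 - 1003) + 23414) = 6*(-7043 + 23414) = 6*16371 = 98226)
J(W(5)) - Z = (7 + 9*0) - 1*98226 = (7 + 0) - 98226 = 7 - 98226 = -98219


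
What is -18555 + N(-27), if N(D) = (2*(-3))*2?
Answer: -18567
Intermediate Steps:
N(D) = -12 (N(D) = -6*2 = -12)
-18555 + N(-27) = -18555 - 12 = -18567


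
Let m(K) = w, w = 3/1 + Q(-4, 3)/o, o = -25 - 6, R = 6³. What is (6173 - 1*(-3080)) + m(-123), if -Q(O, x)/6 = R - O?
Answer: 288256/31 ≈ 9298.6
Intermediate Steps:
R = 216
o = -31
Q(O, x) = -1296 + 6*O (Q(O, x) = -6*(216 - O) = -1296 + 6*O)
w = 1413/31 (w = 3/1 + (-1296 + 6*(-4))/(-31) = 3*1 + (-1296 - 24)*(-1/31) = 3 - 1320*(-1/31) = 3 + 1320/31 = 1413/31 ≈ 45.581)
m(K) = 1413/31
(6173 - 1*(-3080)) + m(-123) = (6173 - 1*(-3080)) + 1413/31 = (6173 + 3080) + 1413/31 = 9253 + 1413/31 = 288256/31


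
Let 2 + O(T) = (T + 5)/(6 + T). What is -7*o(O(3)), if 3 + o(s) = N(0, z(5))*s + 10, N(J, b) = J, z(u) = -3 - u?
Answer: -49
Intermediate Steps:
O(T) = -2 + (5 + T)/(6 + T) (O(T) = -2 + (T + 5)/(6 + T) = -2 + (5 + T)/(6 + T))
o(s) = 7 (o(s) = -3 + (0*s + 10) = -3 + (0 + 10) = -3 + 10 = 7)
-7*o(O(3)) = -7*7 = -49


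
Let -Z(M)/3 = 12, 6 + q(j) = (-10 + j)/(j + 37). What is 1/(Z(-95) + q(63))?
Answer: -100/4147 ≈ -0.024114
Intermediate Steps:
q(j) = -6 + (-10 + j)/(37 + j) (q(j) = -6 + (-10 + j)/(j + 37) = -6 + (-10 + j)/(37 + j))
Z(M) = -36 (Z(M) = -3*12 = -36)
1/(Z(-95) + q(63)) = 1/(-36 + (-232 - 5*63)/(37 + 63)) = 1/(-36 + (-232 - 315)/100) = 1/(-36 + (1/100)*(-547)) = 1/(-36 - 547/100) = 1/(-4147/100) = -100/4147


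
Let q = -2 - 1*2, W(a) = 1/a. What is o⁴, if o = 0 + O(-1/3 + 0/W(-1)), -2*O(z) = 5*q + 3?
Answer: 83521/16 ≈ 5220.1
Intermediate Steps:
q = -4 (q = -2 - 2 = -4)
O(z) = 17/2 (O(z) = -(5*(-4) + 3)/2 = -(-20 + 3)/2 = -½*(-17) = 17/2)
o = 17/2 (o = 0 + 17/2 = 17/2 ≈ 8.5000)
o⁴ = (17/2)⁴ = 83521/16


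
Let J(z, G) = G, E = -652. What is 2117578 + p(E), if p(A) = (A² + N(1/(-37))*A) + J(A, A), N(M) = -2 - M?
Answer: 94102706/37 ≈ 2.5433e+6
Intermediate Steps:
p(A) = A² - 36*A/37 (p(A) = (A² + (-2 - 1/(-37))*A) + A = (A² + (-2 - 1*(-1/37))*A) + A = (A² + (-2 + 1/37)*A) + A = (A² - 73*A/37) + A = A² - 36*A/37)
2117578 + p(E) = 2117578 + (1/37)*(-652)*(-36 + 37*(-652)) = 2117578 + (1/37)*(-652)*(-36 - 24124) = 2117578 + (1/37)*(-652)*(-24160) = 2117578 + 15752320/37 = 94102706/37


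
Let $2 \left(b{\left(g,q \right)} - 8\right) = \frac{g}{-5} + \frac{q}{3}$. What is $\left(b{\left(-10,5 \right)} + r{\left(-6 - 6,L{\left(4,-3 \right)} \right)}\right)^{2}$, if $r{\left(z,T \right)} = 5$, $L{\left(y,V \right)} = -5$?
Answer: $\frac{7921}{36} \approx 220.03$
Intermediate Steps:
$b{\left(g,q \right)} = 8 - \frac{g}{10} + \frac{q}{6}$ ($b{\left(g,q \right)} = 8 + \frac{\frac{g}{-5} + \frac{q}{3}}{2} = 8 + \frac{g \left(- \frac{1}{5}\right) + q \frac{1}{3}}{2} = 8 + \frac{- \frac{g}{5} + \frac{q}{3}}{2} = 8 - \left(- \frac{q}{6} + \frac{g}{10}\right) = 8 - \frac{g}{10} + \frac{q}{6}$)
$\left(b{\left(-10,5 \right)} + r{\left(-6 - 6,L{\left(4,-3 \right)} \right)}\right)^{2} = \left(\left(8 - -1 + \frac{1}{6} \cdot 5\right) + 5\right)^{2} = \left(\left(8 + 1 + \frac{5}{6}\right) + 5\right)^{2} = \left(\frac{59}{6} + 5\right)^{2} = \left(\frac{89}{6}\right)^{2} = \frac{7921}{36}$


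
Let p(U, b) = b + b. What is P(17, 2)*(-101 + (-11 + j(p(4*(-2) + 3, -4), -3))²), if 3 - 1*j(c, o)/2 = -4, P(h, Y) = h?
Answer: -1564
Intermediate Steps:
p(U, b) = 2*b
j(c, o) = 14 (j(c, o) = 6 - 2*(-4) = 6 + 8 = 14)
P(17, 2)*(-101 + (-11 + j(p(4*(-2) + 3, -4), -3))²) = 17*(-101 + (-11 + 14)²) = 17*(-101 + 3²) = 17*(-101 + 9) = 17*(-92) = -1564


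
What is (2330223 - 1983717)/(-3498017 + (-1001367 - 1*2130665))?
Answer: -346506/6630049 ≈ -0.052263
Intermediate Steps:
(2330223 - 1983717)/(-3498017 + (-1001367 - 1*2130665)) = 346506/(-3498017 + (-1001367 - 2130665)) = 346506/(-3498017 - 3132032) = 346506/(-6630049) = 346506*(-1/6630049) = -346506/6630049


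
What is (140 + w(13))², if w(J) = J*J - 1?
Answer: 94864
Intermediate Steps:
w(J) = -1 + J² (w(J) = J² - 1 = -1 + J²)
(140 + w(13))² = (140 + (-1 + 13²))² = (140 + (-1 + 169))² = (140 + 168)² = 308² = 94864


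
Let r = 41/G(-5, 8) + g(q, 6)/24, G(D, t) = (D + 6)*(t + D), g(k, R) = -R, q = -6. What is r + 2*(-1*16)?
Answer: -223/12 ≈ -18.583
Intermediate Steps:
G(D, t) = (6 + D)*(D + t)
r = 161/12 (r = 41/((-5)**2 + 6*(-5) + 6*8 - 5*8) - 1*6/24 = 41/(25 - 30 + 48 - 40) - 6*1/24 = 41/3 - 1/4 = 161/12 ≈ 13.417)
r + 2*(-1*16) = 161/12 + 2*(-1*16) = 161/12 + 2*(-16) = 161/12 - 32 = -223/12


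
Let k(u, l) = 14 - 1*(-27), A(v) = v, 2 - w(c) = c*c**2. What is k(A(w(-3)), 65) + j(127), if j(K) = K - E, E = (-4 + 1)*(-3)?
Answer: 159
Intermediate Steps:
w(c) = 2 - c**3 (w(c) = 2 - c*c**2 = 2 - c**3)
k(u, l) = 41 (k(u, l) = 14 + 27 = 41)
E = 9 (E = -3*(-3) = 9)
j(K) = -9 + K (j(K) = K - 1*9 = K - 9 = -9 + K)
k(A(w(-3)), 65) + j(127) = 41 + (-9 + 127) = 41 + 118 = 159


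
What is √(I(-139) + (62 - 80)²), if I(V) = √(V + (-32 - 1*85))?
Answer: 2*√(81 + 4*I) ≈ 18.005 + 0.44431*I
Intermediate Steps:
I(V) = √(-117 + V) (I(V) = √(V + (-32 - 85)) = √(V - 117) = √(-117 + V))
√(I(-139) + (62 - 80)²) = √(√(-117 - 139) + (62 - 80)²) = √(√(-256) + (-18)²) = √(16*I + 324) = √(324 + 16*I)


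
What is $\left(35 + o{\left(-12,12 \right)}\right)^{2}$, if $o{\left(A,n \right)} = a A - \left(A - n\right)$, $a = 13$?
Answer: $9409$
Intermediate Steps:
$o{\left(A,n \right)} = n + 12 A$ ($o{\left(A,n \right)} = 13 A - \left(A - n\right) = n + 12 A$)
$\left(35 + o{\left(-12,12 \right)}\right)^{2} = \left(35 + \left(12 + 12 \left(-12\right)\right)\right)^{2} = \left(35 + \left(12 - 144\right)\right)^{2} = \left(35 - 132\right)^{2} = \left(-97\right)^{2} = 9409$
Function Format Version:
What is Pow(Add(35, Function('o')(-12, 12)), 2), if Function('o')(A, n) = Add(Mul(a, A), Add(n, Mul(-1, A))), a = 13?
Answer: 9409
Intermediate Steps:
Function('o')(A, n) = Add(n, Mul(12, A)) (Function('o')(A, n) = Add(Mul(13, A), Add(n, Mul(-1, A))) = Add(n, Mul(12, A)))
Pow(Add(35, Function('o')(-12, 12)), 2) = Pow(Add(35, Add(12, Mul(12, -12))), 2) = Pow(Add(35, Add(12, -144)), 2) = Pow(Add(35, -132), 2) = Pow(-97, 2) = 9409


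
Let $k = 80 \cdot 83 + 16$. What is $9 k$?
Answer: $59904$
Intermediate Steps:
$k = 6656$ ($k = 6640 + 16 = 6656$)
$9 k = 9 \cdot 6656 = 59904$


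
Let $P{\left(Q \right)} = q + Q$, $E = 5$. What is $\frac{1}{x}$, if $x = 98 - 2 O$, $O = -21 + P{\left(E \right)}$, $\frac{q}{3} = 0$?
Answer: $\frac{1}{130} \approx 0.0076923$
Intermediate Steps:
$q = 0$ ($q = 3 \cdot 0 = 0$)
$P{\left(Q \right)} = Q$ ($P{\left(Q \right)} = 0 + Q = Q$)
$O = -16$ ($O = -21 + 5 = -16$)
$x = 130$ ($x = 98 - -32 = 98 + 32 = 130$)
$\frac{1}{x} = \frac{1}{130}$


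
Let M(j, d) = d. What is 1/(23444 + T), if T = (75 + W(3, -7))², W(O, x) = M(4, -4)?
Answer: 1/28485 ≈ 3.5106e-5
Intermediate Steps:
W(O, x) = -4
T = 5041 (T = (75 - 4)² = 71² = 5041)
1/(23444 + T) = 1/(23444 + 5041) = 1/28485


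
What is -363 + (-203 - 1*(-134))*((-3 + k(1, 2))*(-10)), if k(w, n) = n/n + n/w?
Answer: -363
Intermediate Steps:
k(w, n) = 1 + n/w
-363 + (-203 - 1*(-134))*((-3 + k(1, 2))*(-10)) = -363 + (-203 - 1*(-134))*((-3 + (2 + 1)/1)*(-10)) = -363 + (-203 + 134)*((-3 + 1*3)*(-10)) = -363 - 69*(-3 + 3)*(-10) = -363 - 0*(-10) = -363 - 69*0 = -363 + 0 = -363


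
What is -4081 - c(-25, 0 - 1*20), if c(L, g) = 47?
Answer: -4128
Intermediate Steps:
-4081 - c(-25, 0 - 1*20) = -4081 - 1*47 = -4081 - 47 = -4128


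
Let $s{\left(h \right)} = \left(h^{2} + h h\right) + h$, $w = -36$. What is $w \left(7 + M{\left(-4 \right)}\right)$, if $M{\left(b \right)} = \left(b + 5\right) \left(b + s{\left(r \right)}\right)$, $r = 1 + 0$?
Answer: $-216$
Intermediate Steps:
$r = 1$
$s{\left(h \right)} = h + 2 h^{2}$ ($s{\left(h \right)} = \left(h^{2} + h^{2}\right) + h = 2 h^{2} + h = h + 2 h^{2}$)
$M{\left(b \right)} = \left(3 + b\right) \left(5 + b\right)$ ($M{\left(b \right)} = \left(b + 5\right) \left(b + 1 \left(1 + 2 \cdot 1\right)\right) = \left(5 + b\right) \left(b + 1 \left(1 + 2\right)\right) = \left(5 + b\right) \left(b + 1 \cdot 3\right) = \left(5 + b\right) \left(b + 3\right) = \left(5 + b\right) \left(3 + b\right) = \left(3 + b\right) \left(5 + b\right)$)
$w \left(7 + M{\left(-4 \right)}\right) = - 36 \left(7 + \left(15 + \left(-4\right)^{2} + 8 \left(-4\right)\right)\right) = - 36 \left(7 + \left(15 + 16 - 32\right)\right) = - 36 \left(7 - 1\right) = \left(-36\right) 6 = -216$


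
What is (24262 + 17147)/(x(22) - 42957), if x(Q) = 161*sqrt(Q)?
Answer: -1778806413/1844733587 - 6666849*sqrt(22)/1844733587 ≈ -0.98121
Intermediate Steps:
(24262 + 17147)/(x(22) - 42957) = (24262 + 17147)/(161*sqrt(22) - 42957) = 41409/(-42957 + 161*sqrt(22))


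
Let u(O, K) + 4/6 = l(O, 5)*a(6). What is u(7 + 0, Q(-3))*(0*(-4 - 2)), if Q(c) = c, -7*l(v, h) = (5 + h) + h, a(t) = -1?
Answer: 0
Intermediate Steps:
l(v, h) = -5/7 - 2*h/7 (l(v, h) = -((5 + h) + h)/7 = -(5 + 2*h)/7 = -5/7 - 2*h/7)
u(O, K) = 31/21 (u(O, K) = -⅔ + (-5/7 - 2/7*5)*(-1) = -⅔ + (-5/7 - 10/7)*(-1) = -⅔ - 15/7*(-1) = -⅔ + 15/7 = 31/21)
u(7 + 0, Q(-3))*(0*(-4 - 2)) = 31*(0*(-4 - 2))/21 = 31*(0*(-6))/21 = (31/21)*0 = 0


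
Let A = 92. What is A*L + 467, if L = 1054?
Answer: 97435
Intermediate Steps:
A*L + 467 = 92*1054 + 467 = 96968 + 467 = 97435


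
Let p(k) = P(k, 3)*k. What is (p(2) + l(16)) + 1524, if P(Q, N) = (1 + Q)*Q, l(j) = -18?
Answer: 1518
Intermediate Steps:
P(Q, N) = Q*(1 + Q)
p(k) = k²*(1 + k) (p(k) = (k*(1 + k))*k = k²*(1 + k))
(p(2) + l(16)) + 1524 = (2²*(1 + 2) - 18) + 1524 = (4*3 - 18) + 1524 = (12 - 18) + 1524 = -6 + 1524 = 1518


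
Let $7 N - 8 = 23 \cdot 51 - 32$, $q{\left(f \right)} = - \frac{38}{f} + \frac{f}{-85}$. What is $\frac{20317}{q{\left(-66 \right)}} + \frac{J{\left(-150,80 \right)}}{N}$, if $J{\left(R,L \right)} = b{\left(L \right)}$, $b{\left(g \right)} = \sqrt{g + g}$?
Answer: $\frac{56989185}{3793} + \frac{28 \sqrt{10}}{1149} \approx 15025.0$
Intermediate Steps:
$b{\left(g \right)} = \sqrt{2} \sqrt{g}$ ($b{\left(g \right)} = \sqrt{2 g} = \sqrt{2} \sqrt{g}$)
$J{\left(R,L \right)} = \sqrt{2} \sqrt{L}$
$q{\left(f \right)} = - \frac{38}{f} - \frac{f}{85}$ ($q{\left(f \right)} = - \frac{38}{f} + f \left(- \frac{1}{85}\right) = - \frac{38}{f} - \frac{f}{85}$)
$N = \frac{1149}{7}$ ($N = \frac{8}{7} + \frac{23 \cdot 51 - 32}{7} = \frac{8}{7} + \frac{1173 - 32}{7} = \frac{8}{7} + \frac{1}{7} \cdot 1141 = \frac{8}{7} + 163 = \frac{1149}{7} \approx 164.14$)
$\frac{20317}{q{\left(-66 \right)}} + \frac{J{\left(-150,80 \right)}}{N} = \frac{20317}{- \frac{38}{-66} - - \frac{66}{85}} + \frac{\sqrt{2} \sqrt{80}}{\frac{1149}{7}} = \frac{20317}{\left(-38\right) \left(- \frac{1}{66}\right) + \frac{66}{85}} + \sqrt{2} \cdot 4 \sqrt{5} \cdot \frac{7}{1149} = \frac{20317}{\frac{19}{33} + \frac{66}{85}} + 4 \sqrt{10} \cdot \frac{7}{1149} = \frac{20317}{\frac{3793}{2805}} + \frac{28 \sqrt{10}}{1149} = 20317 \cdot \frac{2805}{3793} + \frac{28 \sqrt{10}}{1149} = \frac{56989185}{3793} + \frac{28 \sqrt{10}}{1149}$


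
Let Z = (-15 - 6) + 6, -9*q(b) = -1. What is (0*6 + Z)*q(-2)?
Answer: -5/3 ≈ -1.6667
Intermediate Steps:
q(b) = ⅑ (q(b) = -⅑*(-1) = ⅑)
Z = -15 (Z = -21 + 6 = -15)
(0*6 + Z)*q(-2) = (0*6 - 15)*(⅑) = (0 - 15)*(⅑) = -15*⅑ = -5/3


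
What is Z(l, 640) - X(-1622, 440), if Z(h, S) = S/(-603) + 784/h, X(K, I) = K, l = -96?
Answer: 1945003/1206 ≈ 1612.8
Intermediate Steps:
Z(h, S) = 784/h - S/603 (Z(h, S) = S*(-1/603) + 784/h = -S/603 + 784/h = 784/h - S/603)
Z(l, 640) - X(-1622, 440) = (784/(-96) - 1/603*640) - 1*(-1622) = (784*(-1/96) - 640/603) + 1622 = (-49/6 - 640/603) + 1622 = -11129/1206 + 1622 = 1945003/1206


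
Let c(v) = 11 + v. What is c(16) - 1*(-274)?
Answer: 301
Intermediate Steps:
c(16) - 1*(-274) = (11 + 16) - 1*(-274) = 27 + 274 = 301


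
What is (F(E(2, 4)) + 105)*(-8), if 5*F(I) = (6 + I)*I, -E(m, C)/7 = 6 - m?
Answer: -9128/5 ≈ -1825.6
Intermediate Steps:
E(m, C) = -42 + 7*m (E(m, C) = -7*(6 - m) = -42 + 7*m)
F(I) = I*(6 + I)/5 (F(I) = ((6 + I)*I)/5 = (I*(6 + I))/5 = I*(6 + I)/5)
(F(E(2, 4)) + 105)*(-8) = ((-42 + 7*2)*(6 + (-42 + 7*2))/5 + 105)*(-8) = ((-42 + 14)*(6 + (-42 + 14))/5 + 105)*(-8) = ((⅕)*(-28)*(6 - 28) + 105)*(-8) = ((⅕)*(-28)*(-22) + 105)*(-8) = (616/5 + 105)*(-8) = (1141/5)*(-8) = -9128/5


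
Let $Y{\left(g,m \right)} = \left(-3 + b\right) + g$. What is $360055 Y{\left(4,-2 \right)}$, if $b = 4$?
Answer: $1800275$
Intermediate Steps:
$Y{\left(g,m \right)} = 1 + g$ ($Y{\left(g,m \right)} = \left(-3 + 4\right) + g = 1 + g$)
$360055 Y{\left(4,-2 \right)} = 360055 \left(1 + 4\right) = 360055 \cdot 5 = 1800275$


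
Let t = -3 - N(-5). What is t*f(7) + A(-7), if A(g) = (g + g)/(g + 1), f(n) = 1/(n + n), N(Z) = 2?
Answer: 83/42 ≈ 1.9762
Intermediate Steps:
f(n) = 1/(2*n)
A(g) = 2*g/(1 + g) (A(g) = (2*g)/(1 + g) = 2*g/(1 + g))
t = -5 (t = -3 - 1*2 = -3 - 2 = -5)
t*f(7) + A(-7) = -5/(2*7) + 2*(-7)/(1 - 7) = -5/(2*7) + 2*(-7)/(-6) = -5*1/14 + 2*(-7)*(-1/6) = -5/14 + 7/3 = 83/42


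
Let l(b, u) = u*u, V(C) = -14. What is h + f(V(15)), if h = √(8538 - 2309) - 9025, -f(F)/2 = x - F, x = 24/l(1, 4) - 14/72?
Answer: -163001/18 + √6229 ≈ -8976.7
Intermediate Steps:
l(b, u) = u²
x = 47/36 (x = 24/(4²) - 14/72 = 24/16 - 14*1/72 = 24*(1/16) - 7/36 = 3/2 - 7/36 = 47/36 ≈ 1.3056)
f(F) = -47/18 + 2*F (f(F) = -2*(47/36 - F) = -47/18 + 2*F)
h = -9025 + √6229 (h = √6229 - 9025 = -9025 + √6229 ≈ -8946.1)
h + f(V(15)) = (-9025 + √6229) + (-47/18 + 2*(-14)) = (-9025 + √6229) + (-47/18 - 28) = (-9025 + √6229) - 551/18 = -163001/18 + √6229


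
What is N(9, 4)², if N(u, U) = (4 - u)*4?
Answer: 400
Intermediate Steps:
N(u, U) = 16 - 4*u
N(9, 4)² = (16 - 4*9)² = (16 - 36)² = (-20)² = 400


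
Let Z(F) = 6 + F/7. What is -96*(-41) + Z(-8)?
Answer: 27586/7 ≈ 3940.9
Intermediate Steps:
Z(F) = 6 + F/7 (Z(F) = 6 + F*(⅐) = 6 + F/7)
-96*(-41) + Z(-8) = -96*(-41) + (6 + (⅐)*(-8)) = 3936 + (6 - 8/7) = 3936 + 34/7 = 27586/7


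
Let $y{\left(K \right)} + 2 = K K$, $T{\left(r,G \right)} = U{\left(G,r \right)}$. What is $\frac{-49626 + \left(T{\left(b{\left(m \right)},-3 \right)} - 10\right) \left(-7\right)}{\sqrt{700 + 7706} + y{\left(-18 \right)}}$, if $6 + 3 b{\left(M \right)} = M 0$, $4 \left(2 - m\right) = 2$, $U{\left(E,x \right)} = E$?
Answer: $- \frac{7975135}{47639} + \frac{148605 \sqrt{934}}{95278} \approx -119.74$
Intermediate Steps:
$m = \frac{3}{2}$ ($m = 2 - \frac{1}{2} = \frac{3}{2} \approx 1.5$)
$b{\left(M \right)} = -2$ ($b{\left(M \right)} = -2 + \frac{M 0}{3} = -2 + \frac{1}{3} \cdot 0 = -2 + 0 = -2$)
$T{\left(r,G \right)} = G$
$y{\left(K \right)} = -2 + K^{2}$ ($y{\left(K \right)} = -2 + K K = -2 + K^{2}$)
$\frac{-49626 + \left(T{\left(b{\left(m \right)},-3 \right)} - 10\right) \left(-7\right)}{\sqrt{700 + 7706} + y{\left(-18 \right)}} = \frac{-49626 + \left(-3 - 10\right) \left(-7\right)}{\sqrt{700 + 7706} - \left(2 - \left(-18\right)^{2}\right)} = \frac{-49626 - -91}{\sqrt{8406} + \left(-2 + 324\right)} = \frac{-49626 + 91}{3 \sqrt{934} + 322} = - \frac{49535}{322 + 3 \sqrt{934}}$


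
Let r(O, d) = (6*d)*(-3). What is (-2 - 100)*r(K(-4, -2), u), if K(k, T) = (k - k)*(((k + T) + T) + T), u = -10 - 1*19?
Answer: -53244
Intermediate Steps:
u = -29 (u = -10 - 19 = -29)
K(k, T) = 0 (K(k, T) = 0*(((T + k) + T) + T) = 0*((k + 2*T) + T) = 0*(k + 3*T) = 0)
r(O, d) = -18*d
(-2 - 100)*r(K(-4, -2), u) = (-2 - 100)*(-18*(-29)) = -102*522 = -53244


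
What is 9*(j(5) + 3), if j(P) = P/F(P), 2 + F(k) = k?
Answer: 42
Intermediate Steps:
F(k) = -2 + k
j(P) = P/(-2 + P)
9*(j(5) + 3) = 9*(5/(-2 + 5) + 3) = 9*(5/3 + 3) = 9*(14/3) = 42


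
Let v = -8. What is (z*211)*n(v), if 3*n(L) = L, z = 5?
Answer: -8440/3 ≈ -2813.3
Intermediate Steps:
n(L) = L/3
(z*211)*n(v) = (5*211)*((⅓)*(-8)) = 1055*(-8/3) = -8440/3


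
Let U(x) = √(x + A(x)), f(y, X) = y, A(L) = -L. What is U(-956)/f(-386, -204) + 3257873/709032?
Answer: 3257873/709032 ≈ 4.5948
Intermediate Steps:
U(x) = 0 (U(x) = √(x - x) = √0 = 0)
U(-956)/f(-386, -204) + 3257873/709032 = 0/(-386) + 3257873/709032 = 0*(-1/386) + 3257873*(1/709032) = 0 + 3257873/709032 = 3257873/709032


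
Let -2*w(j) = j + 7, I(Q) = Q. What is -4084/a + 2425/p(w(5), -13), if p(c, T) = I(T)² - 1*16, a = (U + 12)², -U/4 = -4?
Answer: 319087/29988 ≈ 10.640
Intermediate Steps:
U = 16 (U = -4*(-4) = 16)
w(j) = -7/2 - j/2 (w(j) = -(j + 7)/2 = -(7 + j)/2 = -7/2 - j/2)
a = 784 (a = (16 + 12)² = 28² = 784)
p(c, T) = -16 + T² (p(c, T) = T² - 1*16 = T² - 16 = -16 + T²)
-4084/a + 2425/p(w(5), -13) = -4084/784 + 2425/(-16 + (-13)²) = -4084*1/784 + 2425/(-16 + 169) = -1021/196 + 2425/153 = 319087/29988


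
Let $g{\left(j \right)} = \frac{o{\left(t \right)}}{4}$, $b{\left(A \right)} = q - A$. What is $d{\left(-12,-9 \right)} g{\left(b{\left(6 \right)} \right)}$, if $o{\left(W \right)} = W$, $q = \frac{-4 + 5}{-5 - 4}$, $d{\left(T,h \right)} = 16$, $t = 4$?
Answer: $16$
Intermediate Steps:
$q = - \frac{1}{9}$ ($q = 1 \frac{1}{-9} = 1 \left(- \frac{1}{9}\right) = - \frac{1}{9} \approx -0.11111$)
$b{\left(A \right)} = - \frac{1}{9} - A$
$g{\left(j \right)} = 1$ ($g{\left(j \right)} = \frac{4}{4} = 4 \cdot \frac{1}{4} = 1$)
$d{\left(-12,-9 \right)} g{\left(b{\left(6 \right)} \right)} = 16 \cdot 1 = 16$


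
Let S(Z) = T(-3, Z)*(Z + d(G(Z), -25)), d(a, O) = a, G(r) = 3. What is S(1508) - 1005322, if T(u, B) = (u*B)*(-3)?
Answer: 19501970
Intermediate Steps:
T(u, B) = -3*B*u (T(u, B) = (B*u)*(-3) = -3*B*u)
S(Z) = 9*Z*(3 + Z) (S(Z) = (-3*Z*(-3))*(Z + 3) = (9*Z)*(3 + Z) = 9*Z*(3 + Z))
S(1508) - 1005322 = 9*1508*(3 + 1508) - 1005322 = 9*1508*1511 - 1005322 = 20507292 - 1005322 = 19501970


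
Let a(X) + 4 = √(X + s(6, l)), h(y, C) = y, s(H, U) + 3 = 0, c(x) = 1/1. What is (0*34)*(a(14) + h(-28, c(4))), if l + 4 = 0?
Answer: 0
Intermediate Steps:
l = -4 (l = -4 + 0 = -4)
c(x) = 1
s(H, U) = -3 (s(H, U) = -3 + 0 = -3)
a(X) = -4 + √(-3 + X) (a(X) = -4 + √(X - 3) = -4 + √(-3 + X))
(0*34)*(a(14) + h(-28, c(4))) = (0*34)*((-4 + √(-3 + 14)) - 28) = 0*((-4 + √11) - 28) = 0*(-32 + √11) = 0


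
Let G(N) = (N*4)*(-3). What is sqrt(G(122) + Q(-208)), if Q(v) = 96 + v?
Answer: 2*I*sqrt(394) ≈ 39.699*I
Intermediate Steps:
G(N) = -12*N (G(N) = (4*N)*(-3) = -12*N)
sqrt(G(122) + Q(-208)) = sqrt(-12*122 + (96 - 208)) = sqrt(-1464 - 112) = sqrt(-1576) = 2*I*sqrt(394)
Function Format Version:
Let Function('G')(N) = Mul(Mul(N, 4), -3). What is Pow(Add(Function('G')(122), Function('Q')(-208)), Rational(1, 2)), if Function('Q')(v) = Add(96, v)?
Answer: Mul(2, I, Pow(394, Rational(1, 2))) ≈ Mul(39.699, I)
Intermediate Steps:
Function('G')(N) = Mul(-12, N) (Function('G')(N) = Mul(Mul(4, N), -3) = Mul(-12, N))
Pow(Add(Function('G')(122), Function('Q')(-208)), Rational(1, 2)) = Pow(Add(Mul(-12, 122), Add(96, -208)), Rational(1, 2)) = Pow(Add(-1464, -112), Rational(1, 2)) = Pow(-1576, Rational(1, 2)) = Mul(2, I, Pow(394, Rational(1, 2)))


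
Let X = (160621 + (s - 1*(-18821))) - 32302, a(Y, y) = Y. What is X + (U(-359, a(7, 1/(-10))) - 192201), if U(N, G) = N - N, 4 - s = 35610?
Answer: -80667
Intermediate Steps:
s = -35606 (s = 4 - 1*35610 = 4 - 35610 = -35606)
U(N, G) = 0
X = 111534 (X = (160621 + (-35606 - 1*(-18821))) - 32302 = (160621 + (-35606 + 18821)) - 32302 = (160621 - 16785) - 32302 = 143836 - 32302 = 111534)
X + (U(-359, a(7, 1/(-10))) - 192201) = 111534 + (0 - 192201) = 111534 - 192201 = -80667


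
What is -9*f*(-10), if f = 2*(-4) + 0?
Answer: -720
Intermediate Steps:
f = -8 (f = -8 + 0 = -8)
-9*f*(-10) = -9*(-8)*(-10) = 72*(-10) = -720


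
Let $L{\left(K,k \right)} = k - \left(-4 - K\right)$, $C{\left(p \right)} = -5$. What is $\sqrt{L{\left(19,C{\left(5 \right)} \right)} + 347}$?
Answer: $\sqrt{365} \approx 19.105$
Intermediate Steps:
$L{\left(K,k \right)} = 4 + K + k$ ($L{\left(K,k \right)} = k + \left(4 + K\right) = 4 + K + k$)
$\sqrt{L{\left(19,C{\left(5 \right)} \right)} + 347} = \sqrt{\left(4 + 19 - 5\right) + 347} = \sqrt{18 + 347} = \sqrt{365}$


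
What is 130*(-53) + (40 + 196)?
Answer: -6654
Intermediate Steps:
130*(-53) + (40 + 196) = -6890 + 236 = -6654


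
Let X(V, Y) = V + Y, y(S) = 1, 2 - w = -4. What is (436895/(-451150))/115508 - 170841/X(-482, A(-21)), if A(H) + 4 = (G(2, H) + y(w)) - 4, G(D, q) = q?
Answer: 11870359076461/35435775256 ≈ 334.98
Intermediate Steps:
w = 6 (w = 2 - 1*(-4) = 2 + 4 = 6)
A(H) = -7 + H (A(H) = -4 + ((H + 1) - 4) = -4 + ((1 + H) - 4) = -4 + (-3 + H) = -7 + H)
(436895/(-451150))/115508 - 170841/X(-482, A(-21)) = (436895/(-451150))/115508 - 170841/(-482 + (-7 - 21)) = (436895*(-1/451150))*(1/115508) - 170841/(-482 - 28) = -87379/90230*1/115508 - 170841/(-510) = -87379/10422286840 - 170841*(-1/510) = -87379/10422286840 + 56947/170 = 11870359076461/35435775256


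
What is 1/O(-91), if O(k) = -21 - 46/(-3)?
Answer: -3/17 ≈ -0.17647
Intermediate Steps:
O(k) = -17/3 (O(k) = -21 - 46*(-1)/3 = -21 - 1*(-46/3) = -21 + 46/3 = -17/3)
1/O(-91) = 1/(-17/3) = -3/17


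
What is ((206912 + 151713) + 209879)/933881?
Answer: 568504/933881 ≈ 0.60875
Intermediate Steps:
((206912 + 151713) + 209879)/933881 = (358625 + 209879)*(1/933881) = 568504*(1/933881) = 568504/933881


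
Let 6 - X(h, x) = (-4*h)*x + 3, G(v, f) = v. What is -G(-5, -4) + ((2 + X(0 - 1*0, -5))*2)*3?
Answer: 35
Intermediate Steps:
X(h, x) = 3 + 4*h*x (X(h, x) = 6 - ((-4*h)*x + 3) = 6 - (-4*h*x + 3) = 6 - (3 - 4*h*x) = 6 + (-3 + 4*h*x) = 3 + 4*h*x)
-G(-5, -4) + ((2 + X(0 - 1*0, -5))*2)*3 = -1*(-5) + ((2 + (3 + 4*(0 - 1*0)*(-5)))*2)*3 = 5 + ((2 + (3 + 4*(0 + 0)*(-5)))*2)*3 = 5 + ((2 + (3 + 4*0*(-5)))*2)*3 = 5 + ((2 + (3 + 0))*2)*3 = 5 + ((2 + 3)*2)*3 = 5 + (5*2)*3 = 5 + 10*3 = 5 + 30 = 35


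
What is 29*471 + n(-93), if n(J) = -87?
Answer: 13572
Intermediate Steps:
29*471 + n(-93) = 29*471 - 87 = 13659 - 87 = 13572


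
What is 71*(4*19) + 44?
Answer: 5440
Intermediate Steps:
71*(4*19) + 44 = 71*76 + 44 = 5396 + 44 = 5440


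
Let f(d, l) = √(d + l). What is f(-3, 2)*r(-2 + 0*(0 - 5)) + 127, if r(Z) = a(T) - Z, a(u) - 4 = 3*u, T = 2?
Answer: 127 + 12*I ≈ 127.0 + 12.0*I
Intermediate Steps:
a(u) = 4 + 3*u
r(Z) = 10 - Z (r(Z) = (4 + 3*2) - Z = (4 + 6) - Z = 10 - Z)
f(-3, 2)*r(-2 + 0*(0 - 5)) + 127 = √(-3 + 2)*(10 - (-2 + 0*(0 - 5))) + 127 = √(-1)*(10 - (-2 + 0*(-5))) + 127 = I*(10 - (-2 + 0)) + 127 = I*(10 - 1*(-2)) + 127 = I*(10 + 2) + 127 = I*12 + 127 = 12*I + 127 = 127 + 12*I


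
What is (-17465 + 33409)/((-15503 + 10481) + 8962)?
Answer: 3986/985 ≈ 4.0467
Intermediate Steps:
(-17465 + 33409)/((-15503 + 10481) + 8962) = 15944/(-5022 + 8962) = 15944/3940 = 15944*(1/3940) = 3986/985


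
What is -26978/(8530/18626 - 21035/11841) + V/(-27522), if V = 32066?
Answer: 20468357949659072/1000404677745 ≈ 20460.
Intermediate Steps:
-26978/(8530/18626 - 21035/11841) + V/(-27522) = -26978/(8530/18626 - 21035/11841) + 32066/(-27522) = -26978/(8530*(1/18626) - 21035*1/11841) + 32066*(-1/27522) = -26978/(4265/9313 - 21035/11841) - 16033/13761 = -26978/(-145397090/110275233) - 16033/13761 = -26978*(-110275233/145397090) - 16033/13761 = 1487502617937/72698545 - 16033/13761 = 20468357949659072/1000404677745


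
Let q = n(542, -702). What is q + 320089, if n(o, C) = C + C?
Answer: 318685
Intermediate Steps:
n(o, C) = 2*C
q = -1404 (q = 2*(-702) = -1404)
q + 320089 = -1404 + 320089 = 318685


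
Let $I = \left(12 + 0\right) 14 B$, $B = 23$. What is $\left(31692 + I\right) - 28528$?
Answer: $7028$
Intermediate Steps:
$I = 3864$ ($I = \left(12 + 0\right) 14 \cdot 23 = 12 \cdot 14 \cdot 23 = 168 \cdot 23 = 3864$)
$\left(31692 + I\right) - 28528 = \left(31692 + 3864\right) - 28528 = 35556 - 28528 = 7028$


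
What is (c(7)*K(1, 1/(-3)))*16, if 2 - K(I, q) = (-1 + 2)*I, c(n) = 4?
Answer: 64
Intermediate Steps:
K(I, q) = 2 - I (K(I, q) = 2 - (-1 + 2)*I = 2 - I)
(c(7)*K(1, 1/(-3)))*16 = (4*(2 - 1*1))*16 = (4*(2 - 1))*16 = (4*1)*16 = 4*16 = 64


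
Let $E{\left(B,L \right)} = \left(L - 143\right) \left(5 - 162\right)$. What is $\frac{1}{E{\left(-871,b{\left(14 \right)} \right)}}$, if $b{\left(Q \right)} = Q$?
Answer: $\frac{1}{20253} \approx 4.9375 \cdot 10^{-5}$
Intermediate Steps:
$E{\left(B,L \right)} = 22451 - 157 L$ ($E{\left(B,L \right)} = \left(-143 + L\right) \left(-157\right) = 22451 - 157 L$)
$\frac{1}{E{\left(-871,b{\left(14 \right)} \right)}} = \frac{1}{22451 - 2198} = \frac{1}{20253}$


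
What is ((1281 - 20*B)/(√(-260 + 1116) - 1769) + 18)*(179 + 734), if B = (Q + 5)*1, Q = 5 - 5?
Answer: 49506421613/3128505 - 2156506*√214/3128505 ≈ 15814.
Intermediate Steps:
Q = 0
B = 5 (B = (0 + 5)*1 = 5*1 = 5)
((1281 - 20*B)/(√(-260 + 1116) - 1769) + 18)*(179 + 734) = ((1281 - 20*5)/(√(-260 + 1116) - 1769) + 18)*(179 + 734) = ((1281 - 100)/(√856 - 1769) + 18)*913 = (1181/(2*√214 - 1769) + 18)*913 = (1181/(-1769 + 2*√214) + 18)*913 = (18 + 1181/(-1769 + 2*√214))*913 = 16434 + 1078253/(-1769 + 2*√214)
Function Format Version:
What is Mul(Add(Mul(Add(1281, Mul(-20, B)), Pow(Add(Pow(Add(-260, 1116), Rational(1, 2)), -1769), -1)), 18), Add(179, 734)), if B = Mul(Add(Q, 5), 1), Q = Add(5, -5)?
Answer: Add(Rational(49506421613, 3128505), Mul(Rational(-2156506, 3128505), Pow(214, Rational(1, 2)))) ≈ 15814.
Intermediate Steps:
Q = 0
B = 5 (B = Mul(Add(0, 5), 1) = Mul(5, 1) = 5)
Mul(Add(Mul(Add(1281, Mul(-20, B)), Pow(Add(Pow(Add(-260, 1116), Rational(1, 2)), -1769), -1)), 18), Add(179, 734)) = Mul(Add(Mul(Add(1281, Mul(-20, 5)), Pow(Add(Pow(Add(-260, 1116), Rational(1, 2)), -1769), -1)), 18), Add(179, 734)) = Mul(Add(Mul(Add(1281, -100), Pow(Add(Pow(856, Rational(1, 2)), -1769), -1)), 18), 913) = Mul(Add(Mul(1181, Pow(Add(Mul(2, Pow(214, Rational(1, 2))), -1769), -1)), 18), 913) = Mul(Add(Mul(1181, Pow(Add(-1769, Mul(2, Pow(214, Rational(1, 2)))), -1)), 18), 913) = Mul(Add(18, Mul(1181, Pow(Add(-1769, Mul(2, Pow(214, Rational(1, 2)))), -1))), 913) = Add(16434, Mul(1078253, Pow(Add(-1769, Mul(2, Pow(214, Rational(1, 2)))), -1)))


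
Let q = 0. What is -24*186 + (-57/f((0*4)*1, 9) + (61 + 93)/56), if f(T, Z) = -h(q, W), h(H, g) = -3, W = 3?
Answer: -17921/4 ≈ -4480.3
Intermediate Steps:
f(T, Z) = 3 (f(T, Z) = -1*(-3) = 3)
-24*186 + (-57/f((0*4)*1, 9) + (61 + 93)/56) = -24*186 + (-57/3 + (61 + 93)/56) = -4464 + (-57*⅓ + 154*(1/56)) = -4464 + (-19 + 11/4) = -4464 - 65/4 = -17921/4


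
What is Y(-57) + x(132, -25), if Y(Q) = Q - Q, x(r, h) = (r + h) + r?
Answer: 239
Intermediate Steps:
x(r, h) = h + 2*r (x(r, h) = (h + r) + r = h + 2*r)
Y(Q) = 0
Y(-57) + x(132, -25) = 0 + (-25 + 2*132) = 0 + (-25 + 264) = 0 + 239 = 239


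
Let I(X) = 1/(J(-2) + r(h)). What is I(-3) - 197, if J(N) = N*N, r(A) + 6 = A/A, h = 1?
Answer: -198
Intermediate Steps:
r(A) = -5 (r(A) = -6 + A/A = -6 + 1 = -5)
J(N) = N²
I(X) = -1 (I(X) = 1/((-2)² - 5) = 1/(4 - 5) = 1/(-1) = -1)
I(-3) - 197 = -1 - 197 = -198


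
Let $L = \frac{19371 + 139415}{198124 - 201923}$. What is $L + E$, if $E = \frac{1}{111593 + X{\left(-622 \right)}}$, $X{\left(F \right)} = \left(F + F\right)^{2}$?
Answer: $- \frac{263446453595}{6303031071} \approx -41.797$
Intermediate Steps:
$X{\left(F \right)} = 4 F^{2}$ ($X{\left(F \right)} = \left(2 F\right)^{2} = 4 F^{2}$)
$E = \frac{1}{1659129}$ ($E = \frac{1}{111593 + 4 \left(-622\right)^{2}} = \frac{1}{111593 + 4 \cdot 386884} = \frac{1}{111593 + 1547536} = \frac{1}{1659129} \approx 6.0273 \cdot 10^{-7}$)
$L = - \frac{158786}{3799}$ ($L = \frac{158786}{-3799} = 158786 \left(- \frac{1}{3799}\right) = - \frac{158786}{3799} \approx -41.797$)
$L + E = - \frac{158786}{3799} + \frac{1}{1659129} = - \frac{263446453595}{6303031071}$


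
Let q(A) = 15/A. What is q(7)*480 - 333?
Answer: 4869/7 ≈ 695.57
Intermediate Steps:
q(7)*480 - 333 = (15/7)*480 - 333 = 7200/7 - 333 = 4869/7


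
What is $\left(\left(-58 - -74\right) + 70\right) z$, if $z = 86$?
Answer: $7396$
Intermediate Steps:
$\left(\left(-58 - -74\right) + 70\right) z = \left(\left(-58 - -74\right) + 70\right) 86 = \left(\left(-58 + 74\right) + 70\right) 86 = \left(16 + 70\right) 86 = 86 \cdot 86 = 7396$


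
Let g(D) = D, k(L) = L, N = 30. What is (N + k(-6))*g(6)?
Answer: 144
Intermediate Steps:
(N + k(-6))*g(6) = (30 - 6)*6 = 24*6 = 144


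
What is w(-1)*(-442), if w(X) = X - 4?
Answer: 2210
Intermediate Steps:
w(X) = -4 + X
w(-1)*(-442) = (-4 - 1)*(-442) = -5*(-442) = 2210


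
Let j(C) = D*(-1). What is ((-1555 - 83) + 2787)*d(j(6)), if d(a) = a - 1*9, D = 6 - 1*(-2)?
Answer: -19533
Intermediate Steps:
D = 8 (D = 6 + 2 = 8)
j(C) = -8 (j(C) = 8*(-1) = -8)
d(a) = -9 + a (d(a) = a - 9 = -9 + a)
((-1555 - 83) + 2787)*d(j(6)) = ((-1555 - 83) + 2787)*(-9 - 8) = (-1638 + 2787)*(-17) = 1149*(-17) = -19533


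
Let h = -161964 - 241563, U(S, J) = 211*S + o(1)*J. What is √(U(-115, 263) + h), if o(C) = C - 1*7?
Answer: I*√429370 ≈ 655.26*I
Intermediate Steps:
o(C) = -7 + C (o(C) = C - 7 = -7 + C)
U(S, J) = -6*J + 211*S (U(S, J) = 211*S + (-7 + 1)*J = 211*S - 6*J = -6*J + 211*S)
h = -403527
√(U(-115, 263) + h) = √((-6*263 + 211*(-115)) - 403527) = √((-1578 - 24265) - 403527) = √(-25843 - 403527) = √(-429370) = I*√429370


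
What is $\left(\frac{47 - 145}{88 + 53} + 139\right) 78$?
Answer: $\frac{507026}{47} \approx 10788.0$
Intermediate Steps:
$\left(\frac{47 - 145}{88 + 53} + 139\right) 78 = \left(- \frac{98}{141} + 139\right) 78 = \frac{19501}{141} \cdot 78 = \frac{507026}{47}$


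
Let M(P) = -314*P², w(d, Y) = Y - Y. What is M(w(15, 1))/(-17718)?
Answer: 0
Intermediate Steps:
w(d, Y) = 0
M(w(15, 1))/(-17718) = -314*0²/(-17718) = -314*0*(-1/17718) = 0*(-1/17718) = 0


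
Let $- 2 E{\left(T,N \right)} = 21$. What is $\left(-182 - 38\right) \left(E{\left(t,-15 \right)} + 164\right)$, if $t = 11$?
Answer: $-33770$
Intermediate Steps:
$E{\left(T,N \right)} = - \frac{21}{2}$ ($E{\left(T,N \right)} = \left(- \frac{1}{2}\right) 21 = - \frac{21}{2}$)
$\left(-182 - 38\right) \left(E{\left(t,-15 \right)} + 164\right) = \left(-182 - 38\right) \left(- \frac{21}{2} + 164\right) = \left(-220\right) \frac{307}{2} = -33770$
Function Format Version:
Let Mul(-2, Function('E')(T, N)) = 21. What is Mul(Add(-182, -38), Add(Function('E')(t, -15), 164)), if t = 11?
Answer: -33770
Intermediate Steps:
Function('E')(T, N) = Rational(-21, 2) (Function('E')(T, N) = Mul(Rational(-1, 2), 21) = Rational(-21, 2))
Mul(Add(-182, -38), Add(Function('E')(t, -15), 164)) = Mul(Add(-182, -38), Add(Rational(-21, 2), 164)) = Mul(-220, Rational(307, 2)) = -33770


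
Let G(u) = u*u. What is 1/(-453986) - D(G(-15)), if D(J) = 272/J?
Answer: -123484417/102146850 ≈ -1.2089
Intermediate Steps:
G(u) = u²
1/(-453986) - D(G(-15)) = 1/(-453986) - 272/((-15)²) = -1/453986 - 272/225 = -123484417/102146850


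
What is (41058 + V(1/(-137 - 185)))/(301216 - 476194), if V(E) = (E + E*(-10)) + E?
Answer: -3305171/14085729 ≈ -0.23465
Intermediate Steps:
V(E) = -8*E (V(E) = (E - 10*E) + E = -9*E + E = -8*E)
(41058 + V(1/(-137 - 185)))/(301216 - 476194) = (41058 - 8/(-137 - 185))/(301216 - 476194) = (41058 - 8/(-322))/(-174978) = (41058 - 8*(-1/322))*(-1/174978) = (41058 + 4/161)*(-1/174978) = (6610342/161)*(-1/174978) = -3305171/14085729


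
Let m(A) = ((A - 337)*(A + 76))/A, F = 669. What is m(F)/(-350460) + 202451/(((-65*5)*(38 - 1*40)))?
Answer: 2373302157487/7619876550 ≈ 311.46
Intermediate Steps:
m(A) = (-337 + A)*(76 + A)/A (m(A) = ((-337 + A)*(76 + A))/A = (-337 + A)*(76 + A)/A)
m(F)/(-350460) + 202451/(((-65*5)*(38 - 1*40))) = (-261 + 669 - 25612/669)/(-350460) + 202451/(((-65*5)*(38 - 1*40))) = (-261 + 669 - 25612*1/669)*(-1/350460) + 202451/((-325*(38 - 40))) = (-261 + 669 - 25612/669)*(-1/350460) + 202451/((-325*(-2))) = (247340/669)*(-1/350460) + 202451/650 = -12367/11722887 + 202451*(1/650) = -12367/11722887 + 202451/650 = 2373302157487/7619876550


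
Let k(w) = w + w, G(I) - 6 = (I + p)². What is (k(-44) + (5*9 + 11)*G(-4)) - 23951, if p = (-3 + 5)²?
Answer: -23703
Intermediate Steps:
p = 4 (p = 2² = 4)
G(I) = 6 + (4 + I)² (G(I) = 6 + (I + 4)² = 6 + (4 + I)²)
k(w) = 2*w
(k(-44) + (5*9 + 11)*G(-4)) - 23951 = (2*(-44) + (5*9 + 11)*(6 + (4 - 4)²)) - 23951 = (-88 + (45 + 11)*(6 + 0²)) - 23951 = (-88 + 56*(6 + 0)) - 23951 = (-88 + 56*6) - 23951 = (-88 + 336) - 23951 = 248 - 23951 = -23703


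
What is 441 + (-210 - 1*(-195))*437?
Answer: -6114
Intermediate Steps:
441 + (-210 - 1*(-195))*437 = 441 + (-210 + 195)*437 = 441 - 15*437 = 441 - 6555 = -6114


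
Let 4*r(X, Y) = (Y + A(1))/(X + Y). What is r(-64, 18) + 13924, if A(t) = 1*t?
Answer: 2561997/184 ≈ 13924.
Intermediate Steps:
A(t) = t
r(X, Y) = (1 + Y)/(4*(X + Y)) (r(X, Y) = ((Y + 1)/(X + Y))/4 = ((1 + Y)/(X + Y))/4 = (1 + Y)/(4*(X + Y)))
r(-64, 18) + 13924 = (1 + 18)/(4*(-64 + 18)) + 13924 = (¼)*19/(-46) + 13924 = (¼)*(-1/46)*19 + 13924 = -19/184 + 13924 = 2561997/184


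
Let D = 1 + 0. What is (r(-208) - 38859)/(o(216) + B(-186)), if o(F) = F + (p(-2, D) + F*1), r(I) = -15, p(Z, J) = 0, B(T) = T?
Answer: -6479/41 ≈ -158.02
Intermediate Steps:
D = 1
o(F) = 2*F (o(F) = F + (0 + F*1) = F + (0 + F) = F + F = 2*F)
(r(-208) - 38859)/(o(216) + B(-186)) = (-15 - 38859)/(2*216 - 186) = -38874/(432 - 186) = -38874/246 = -38874*1/246 = -6479/41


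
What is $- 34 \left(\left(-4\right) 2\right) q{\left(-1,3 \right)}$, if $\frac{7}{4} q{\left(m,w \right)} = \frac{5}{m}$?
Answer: $- \frac{5440}{7} \approx -777.14$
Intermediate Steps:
$q{\left(m,w \right)} = \frac{20}{7 m}$ ($q{\left(m,w \right)} = \frac{4 \frac{5}{m}}{7} = \frac{20}{7 m}$)
$- 34 \left(\left(-4\right) 2\right) q{\left(-1,3 \right)} = - 34 \left(\left(-4\right) 2\right) \frac{20}{7 \left(-1\right)} = \left(-34\right) \left(-8\right) \frac{20}{7} \left(-1\right) = 272 \left(- \frac{20}{7}\right) = - \frac{5440}{7}$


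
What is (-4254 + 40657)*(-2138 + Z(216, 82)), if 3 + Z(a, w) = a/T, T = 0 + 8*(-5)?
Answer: -390676996/5 ≈ -7.8135e+7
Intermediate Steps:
T = -40 (T = 0 - 40 = -40)
Z(a, w) = -3 - a/40 (Z(a, w) = -3 + a/(-40) = -3 + a*(-1/40) = -3 - a/40)
(-4254 + 40657)*(-2138 + Z(216, 82)) = (-4254 + 40657)*(-2138 + (-3 - 1/40*216)) = 36403*(-2138 + (-3 - 27/5)) = 36403*(-2138 - 42/5) = 36403*(-10732/5) = -390676996/5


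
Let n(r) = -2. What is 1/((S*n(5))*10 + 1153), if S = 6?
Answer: 1/1033 ≈ 0.00096805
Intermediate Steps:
1/((S*n(5))*10 + 1153) = 1/((6*(-2))*10 + 1153) = 1/(-12*10 + 1153) = 1/(-120 + 1153) = 1/1033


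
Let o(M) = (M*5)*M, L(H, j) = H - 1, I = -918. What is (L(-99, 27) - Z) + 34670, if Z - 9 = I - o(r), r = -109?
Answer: 94884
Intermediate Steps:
L(H, j) = -1 + H
o(M) = 5*M**2 (o(M) = (5*M)*M = 5*M**2)
Z = -60314 (Z = 9 + (-918 - 5*(-109)**2) = 9 + (-918 - 5*11881) = 9 + (-918 - 1*59405) = 9 + (-918 - 59405) = 9 - 60323 = -60314)
(L(-99, 27) - Z) + 34670 = ((-1 - 99) - 1*(-60314)) + 34670 = (-100 + 60314) + 34670 = 60214 + 34670 = 94884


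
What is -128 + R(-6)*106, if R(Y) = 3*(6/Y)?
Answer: -446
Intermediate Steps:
R(Y) = 18/Y
-128 + R(-6)*106 = -128 + (18/(-6))*106 = -128 + (18*(-⅙))*106 = -128 - 3*106 = -128 - 318 = -446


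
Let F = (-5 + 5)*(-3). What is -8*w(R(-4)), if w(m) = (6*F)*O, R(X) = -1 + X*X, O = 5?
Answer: 0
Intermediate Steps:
F = 0 (F = 0*(-3) = 0)
R(X) = -1 + X²
w(m) = 0 (w(m) = (6*0)*5 = 0*5 = 0)
-8*w(R(-4)) = -8*0 = 0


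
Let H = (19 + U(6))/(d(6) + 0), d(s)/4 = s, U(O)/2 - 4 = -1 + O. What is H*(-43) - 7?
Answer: -1759/24 ≈ -73.292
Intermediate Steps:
U(O) = 6 + 2*O (U(O) = 8 + 2*(-1 + O) = 8 + (-2 + 2*O) = 6 + 2*O)
d(s) = 4*s
H = 37/24 (H = (19 + (6 + 2*6))/(4*6 + 0) = (19 + (6 + 12))/(24 + 0) = (19 + 18)/24 = 37*(1/24) = 37/24 ≈ 1.5417)
H*(-43) - 7 = (37/24)*(-43) - 7 = -1591/24 - 7 = -1759/24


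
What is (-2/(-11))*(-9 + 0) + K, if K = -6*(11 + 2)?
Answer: -876/11 ≈ -79.636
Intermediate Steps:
K = -78 (K = -6*13 = -78)
(-2/(-11))*(-9 + 0) + K = (-2/(-11))*(-9 + 0) - 78 = -2*(-1/11)*(-9) - 78 = (2/11)*(-9) - 78 = -18/11 - 78 = -876/11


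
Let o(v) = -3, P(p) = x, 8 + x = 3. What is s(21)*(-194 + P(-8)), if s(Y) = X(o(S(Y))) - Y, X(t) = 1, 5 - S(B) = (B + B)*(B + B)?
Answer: 3980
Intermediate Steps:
S(B) = 5 - 4*B² (S(B) = 5 - (B + B)*(B + B) = 5 - 2*B*2*B = 5 - 4*B²)
x = -5 (x = -8 + 3 = -5)
P(p) = -5
s(Y) = 1 - Y
s(21)*(-194 + P(-8)) = (1 - 1*21)*(-194 - 5) = (1 - 21)*(-199) = -20*(-199) = 3980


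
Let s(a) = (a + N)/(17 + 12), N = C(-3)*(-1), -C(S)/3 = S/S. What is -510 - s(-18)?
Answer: -14775/29 ≈ -509.48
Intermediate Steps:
C(S) = -3 (C(S) = -3*S/S = -3*1 = -3)
N = 3 (N = -3*(-1) = 3)
s(a) = 3/29 + a/29 (s(a) = (a + 3)/(17 + 12) = (3 + a)/29 = (3 + a)*(1/29) = 3/29 + a/29)
-510 - s(-18) = -510 - (3/29 + (1/29)*(-18)) = -510 - (3/29 - 18/29) = -510 - 1*(-15/29) = -510 + 15/29 = -14775/29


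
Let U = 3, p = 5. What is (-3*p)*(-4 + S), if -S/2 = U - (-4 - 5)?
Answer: 420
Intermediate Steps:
S = -24 (S = -2*(3 - (-4 - 5)) = -2*(3 - (-9)) = -2*(3 - 1*(-9)) = -2*(3 + 9) = -2*12 = -24)
(-3*p)*(-4 + S) = (-3*5)*(-4 - 24) = -15*(-28) = 420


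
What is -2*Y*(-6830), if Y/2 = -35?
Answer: -956200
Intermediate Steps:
Y = -70 (Y = 2*(-35) = -70)
-2*Y*(-6830) = -2*(-70)*(-6830) = 140*(-6830) = -956200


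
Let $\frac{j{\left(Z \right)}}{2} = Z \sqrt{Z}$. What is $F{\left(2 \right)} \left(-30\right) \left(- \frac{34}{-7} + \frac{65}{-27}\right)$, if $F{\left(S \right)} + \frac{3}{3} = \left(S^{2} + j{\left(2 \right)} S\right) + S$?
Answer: $- \frac{23150}{63} - \frac{37040 \sqrt{2}}{63} \approx -1198.9$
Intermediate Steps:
$j{\left(Z \right)} = 2 Z^{\frac{3}{2}}$ ($j{\left(Z \right)} = 2 Z \sqrt{Z} = 2 Z^{\frac{3}{2}}$)
$F{\left(S \right)} = -1 + S + S^{2} + 4 S \sqrt{2}$ ($F{\left(S \right)} = -1 + \left(\left(S^{2} + 2 \cdot 2^{\frac{3}{2}} S\right) + S\right) = -1 + \left(\left(S^{2} + 2 \cdot 2 \sqrt{2} S\right) + S\right) = -1 + \left(\left(S^{2} + 4 \sqrt{2} S\right) + S\right) = -1 + \left(\left(S^{2} + 4 S \sqrt{2}\right) + S\right) = -1 + \left(S + S^{2} + 4 S \sqrt{2}\right) = -1 + S + S^{2} + 4 S \sqrt{2}$)
$F{\left(2 \right)} \left(-30\right) \left(- \frac{34}{-7} + \frac{65}{-27}\right) = \left(-1 + 2 + 2^{2} + 4 \cdot 2 \sqrt{2}\right) \left(-30\right) \left(- \frac{34}{-7} + \frac{65}{-27}\right) = \left(-1 + 2 + 4 + 8 \sqrt{2}\right) \left(-30\right) \left(\left(-34\right) \left(- \frac{1}{7}\right) + 65 \left(- \frac{1}{27}\right)\right) = \left(5 + 8 \sqrt{2}\right) \left(-30\right) \left(\frac{34}{7} - \frac{65}{27}\right) = \left(-150 - 240 \sqrt{2}\right) \frac{463}{189} = - \frac{23150}{63} - \frac{37040 \sqrt{2}}{63}$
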